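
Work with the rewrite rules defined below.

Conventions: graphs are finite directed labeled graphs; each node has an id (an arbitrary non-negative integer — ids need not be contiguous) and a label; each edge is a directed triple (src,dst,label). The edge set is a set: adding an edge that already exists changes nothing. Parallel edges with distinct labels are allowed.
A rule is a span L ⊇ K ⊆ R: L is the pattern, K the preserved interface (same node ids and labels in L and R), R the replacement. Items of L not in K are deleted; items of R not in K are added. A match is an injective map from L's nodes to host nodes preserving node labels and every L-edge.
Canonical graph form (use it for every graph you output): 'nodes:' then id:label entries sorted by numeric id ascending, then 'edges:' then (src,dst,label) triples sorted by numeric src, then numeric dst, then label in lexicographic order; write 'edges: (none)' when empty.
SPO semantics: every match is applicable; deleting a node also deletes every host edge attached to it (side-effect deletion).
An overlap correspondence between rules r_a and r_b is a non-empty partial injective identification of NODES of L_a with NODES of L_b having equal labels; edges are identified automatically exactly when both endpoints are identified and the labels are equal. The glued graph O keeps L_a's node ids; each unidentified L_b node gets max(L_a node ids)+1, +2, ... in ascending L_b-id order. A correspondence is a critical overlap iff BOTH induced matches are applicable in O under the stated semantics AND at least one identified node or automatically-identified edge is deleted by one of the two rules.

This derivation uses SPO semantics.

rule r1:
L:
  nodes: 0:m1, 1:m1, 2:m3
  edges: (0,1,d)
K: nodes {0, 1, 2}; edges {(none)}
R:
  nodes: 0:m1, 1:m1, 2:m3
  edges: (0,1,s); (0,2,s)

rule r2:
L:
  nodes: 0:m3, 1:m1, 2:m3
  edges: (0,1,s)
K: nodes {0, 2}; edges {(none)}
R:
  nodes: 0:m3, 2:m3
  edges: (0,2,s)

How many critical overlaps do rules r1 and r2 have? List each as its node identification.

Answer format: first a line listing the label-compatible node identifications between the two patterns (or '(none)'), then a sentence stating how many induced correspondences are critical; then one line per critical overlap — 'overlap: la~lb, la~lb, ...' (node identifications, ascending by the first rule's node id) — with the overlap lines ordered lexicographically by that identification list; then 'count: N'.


label-compatible node identifications between L(r1) and L(r2): 0~1, 1~1, 2~0, 2~2
6 of the induced correspondences are critical overlaps of r1 and r2.
overlap: 0~1
overlap: 0~1, 2~0
overlap: 0~1, 2~2
overlap: 1~1
overlap: 1~1, 2~0
overlap: 1~1, 2~2
count: 6


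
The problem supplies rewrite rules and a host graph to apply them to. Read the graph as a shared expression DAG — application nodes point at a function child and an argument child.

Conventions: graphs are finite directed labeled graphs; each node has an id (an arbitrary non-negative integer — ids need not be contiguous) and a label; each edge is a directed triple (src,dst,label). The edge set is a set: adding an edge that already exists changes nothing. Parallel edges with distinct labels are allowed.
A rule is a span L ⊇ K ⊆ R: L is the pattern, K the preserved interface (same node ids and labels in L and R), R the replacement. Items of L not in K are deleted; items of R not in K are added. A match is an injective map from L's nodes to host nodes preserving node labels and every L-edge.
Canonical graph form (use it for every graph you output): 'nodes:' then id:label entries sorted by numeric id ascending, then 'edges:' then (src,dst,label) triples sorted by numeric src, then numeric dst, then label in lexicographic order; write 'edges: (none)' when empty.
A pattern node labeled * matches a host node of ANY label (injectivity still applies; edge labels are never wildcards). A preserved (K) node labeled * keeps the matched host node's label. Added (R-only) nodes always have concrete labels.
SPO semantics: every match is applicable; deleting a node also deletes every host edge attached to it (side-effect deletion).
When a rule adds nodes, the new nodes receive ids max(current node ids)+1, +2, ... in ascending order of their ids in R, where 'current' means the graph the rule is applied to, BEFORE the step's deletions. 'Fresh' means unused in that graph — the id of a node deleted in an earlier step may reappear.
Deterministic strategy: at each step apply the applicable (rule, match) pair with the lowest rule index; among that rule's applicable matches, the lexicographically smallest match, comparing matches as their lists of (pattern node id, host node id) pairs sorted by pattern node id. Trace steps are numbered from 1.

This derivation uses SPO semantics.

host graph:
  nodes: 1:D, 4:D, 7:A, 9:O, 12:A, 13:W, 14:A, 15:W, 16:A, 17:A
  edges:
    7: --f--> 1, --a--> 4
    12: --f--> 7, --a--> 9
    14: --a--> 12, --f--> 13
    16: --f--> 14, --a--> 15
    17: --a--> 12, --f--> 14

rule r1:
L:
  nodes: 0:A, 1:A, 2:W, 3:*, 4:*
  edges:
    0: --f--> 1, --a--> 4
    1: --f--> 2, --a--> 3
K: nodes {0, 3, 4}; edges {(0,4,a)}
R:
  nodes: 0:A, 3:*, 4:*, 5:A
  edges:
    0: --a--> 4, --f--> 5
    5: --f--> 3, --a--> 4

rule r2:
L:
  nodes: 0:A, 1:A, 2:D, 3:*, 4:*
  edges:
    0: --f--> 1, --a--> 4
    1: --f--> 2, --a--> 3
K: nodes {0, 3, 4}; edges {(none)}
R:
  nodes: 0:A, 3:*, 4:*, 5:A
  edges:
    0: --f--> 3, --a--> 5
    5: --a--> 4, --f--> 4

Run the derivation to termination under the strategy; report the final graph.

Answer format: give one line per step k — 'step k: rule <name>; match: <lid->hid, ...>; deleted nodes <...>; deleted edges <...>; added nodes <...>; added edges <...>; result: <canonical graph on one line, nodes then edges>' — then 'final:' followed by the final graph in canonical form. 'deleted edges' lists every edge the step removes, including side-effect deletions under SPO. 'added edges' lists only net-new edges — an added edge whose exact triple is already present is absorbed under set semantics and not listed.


step 1: rule r1; match: 0->16, 1->14, 2->13, 3->12, 4->15; deleted nodes 13, 14; deleted edges (14,12,a); (14,13,f); (16,14,f); (17,14,f); added nodes 18; added edges (16,18,f); (18,12,f); (18,15,a); result: nodes: 1:D, 4:D, 7:A, 9:O, 12:A, 15:W, 16:A, 17:A, 18:A edges: (7,1,f); (7,4,a); (12,7,f); (12,9,a); (16,15,a); (16,18,f); (17,12,a); (18,12,f); (18,15,a)
step 2: rule r2; match: 0->12, 1->7, 2->1, 3->4, 4->9; deleted nodes 1, 7; deleted edges (7,1,f); (7,4,a); (12,7,f); (12,9,a); added nodes 19; added edges (12,4,f); (12,19,a); (19,9,a); (19,9,f); result: nodes: 4:D, 9:O, 12:A, 15:W, 16:A, 17:A, 18:A, 19:A edges: (12,4,f); (12,19,a); (16,15,a); (16,18,f); (17,12,a); (18,12,f); (18,15,a); (19,9,a); (19,9,f)
step 3: rule r2; match: 0->18, 1->12, 2->4, 3->19, 4->15; deleted nodes 4, 12; deleted edges (12,4,f); (12,19,a); (17,12,a); (18,12,f); (18,15,a); added nodes 20; added edges (18,19,f); (18,20,a); (20,15,a); (20,15,f); result: nodes: 9:O, 15:W, 16:A, 17:A, 18:A, 19:A, 20:A edges: (16,15,a); (16,18,f); (18,19,f); (18,20,a); (19,9,a); (19,9,f); (20,15,a); (20,15,f)
final:
nodes: 9:O, 15:W, 16:A, 17:A, 18:A, 19:A, 20:A
edges: (16,15,a); (16,18,f); (18,19,f); (18,20,a); (19,9,a); (19,9,f); (20,15,a); (20,15,f)


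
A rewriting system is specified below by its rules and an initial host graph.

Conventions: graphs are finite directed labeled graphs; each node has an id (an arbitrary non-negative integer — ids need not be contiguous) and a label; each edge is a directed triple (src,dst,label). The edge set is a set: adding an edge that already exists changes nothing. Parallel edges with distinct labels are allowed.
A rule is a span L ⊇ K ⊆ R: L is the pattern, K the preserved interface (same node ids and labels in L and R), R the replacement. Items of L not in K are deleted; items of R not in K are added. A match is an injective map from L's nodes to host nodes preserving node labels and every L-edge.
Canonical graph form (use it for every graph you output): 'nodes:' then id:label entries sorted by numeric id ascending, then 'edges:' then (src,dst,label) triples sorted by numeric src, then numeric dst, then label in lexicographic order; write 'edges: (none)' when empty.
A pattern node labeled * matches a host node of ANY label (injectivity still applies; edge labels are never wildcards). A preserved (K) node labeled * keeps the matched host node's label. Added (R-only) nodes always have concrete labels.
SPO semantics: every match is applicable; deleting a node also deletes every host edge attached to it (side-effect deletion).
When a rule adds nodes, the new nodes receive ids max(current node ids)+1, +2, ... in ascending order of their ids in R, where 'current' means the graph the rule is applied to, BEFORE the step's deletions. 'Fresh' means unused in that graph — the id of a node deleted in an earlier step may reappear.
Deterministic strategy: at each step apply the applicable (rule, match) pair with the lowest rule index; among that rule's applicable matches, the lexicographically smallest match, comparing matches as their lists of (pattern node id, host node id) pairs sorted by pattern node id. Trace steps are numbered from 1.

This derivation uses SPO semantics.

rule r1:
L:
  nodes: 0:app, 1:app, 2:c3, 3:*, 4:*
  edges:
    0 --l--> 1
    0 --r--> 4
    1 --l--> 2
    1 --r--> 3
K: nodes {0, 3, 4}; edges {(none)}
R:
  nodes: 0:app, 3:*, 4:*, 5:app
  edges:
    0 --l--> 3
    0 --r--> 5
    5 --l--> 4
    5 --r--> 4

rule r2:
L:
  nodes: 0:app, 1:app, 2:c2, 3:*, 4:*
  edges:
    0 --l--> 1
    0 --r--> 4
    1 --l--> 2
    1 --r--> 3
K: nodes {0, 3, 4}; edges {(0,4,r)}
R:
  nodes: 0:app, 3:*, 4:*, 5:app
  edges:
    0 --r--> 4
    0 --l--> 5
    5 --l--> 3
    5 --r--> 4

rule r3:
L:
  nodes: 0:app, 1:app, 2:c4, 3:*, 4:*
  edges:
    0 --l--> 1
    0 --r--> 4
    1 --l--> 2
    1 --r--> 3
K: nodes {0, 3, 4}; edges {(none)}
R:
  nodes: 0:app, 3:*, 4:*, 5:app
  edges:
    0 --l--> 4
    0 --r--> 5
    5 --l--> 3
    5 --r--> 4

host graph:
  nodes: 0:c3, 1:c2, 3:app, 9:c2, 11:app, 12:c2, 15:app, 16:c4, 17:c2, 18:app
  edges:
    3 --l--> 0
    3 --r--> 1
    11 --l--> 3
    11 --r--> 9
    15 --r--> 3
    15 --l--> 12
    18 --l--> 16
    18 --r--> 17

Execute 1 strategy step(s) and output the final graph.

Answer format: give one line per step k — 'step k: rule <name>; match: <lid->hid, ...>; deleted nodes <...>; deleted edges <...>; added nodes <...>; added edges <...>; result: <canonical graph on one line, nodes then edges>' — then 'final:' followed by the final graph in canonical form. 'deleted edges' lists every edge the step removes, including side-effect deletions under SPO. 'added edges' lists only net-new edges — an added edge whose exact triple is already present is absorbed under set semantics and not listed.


step 1: rule r1; match: 0->11, 1->3, 2->0, 3->1, 4->9; deleted nodes 0, 3; deleted edges (3,0,l); (3,1,r); (11,3,l); (11,9,r); (15,3,r); added nodes 19; added edges (11,1,l); (11,19,r); (19,9,l); (19,9,r); result: nodes: 1:c2, 9:c2, 11:app, 12:c2, 15:app, 16:c4, 17:c2, 18:app, 19:app edges: (11,1,l); (11,19,r); (15,12,l); (18,16,l); (18,17,r); (19,9,l); (19,9,r)
final:
nodes: 1:c2, 9:c2, 11:app, 12:c2, 15:app, 16:c4, 17:c2, 18:app, 19:app
edges: (11,1,l); (11,19,r); (15,12,l); (18,16,l); (18,17,r); (19,9,l); (19,9,r)


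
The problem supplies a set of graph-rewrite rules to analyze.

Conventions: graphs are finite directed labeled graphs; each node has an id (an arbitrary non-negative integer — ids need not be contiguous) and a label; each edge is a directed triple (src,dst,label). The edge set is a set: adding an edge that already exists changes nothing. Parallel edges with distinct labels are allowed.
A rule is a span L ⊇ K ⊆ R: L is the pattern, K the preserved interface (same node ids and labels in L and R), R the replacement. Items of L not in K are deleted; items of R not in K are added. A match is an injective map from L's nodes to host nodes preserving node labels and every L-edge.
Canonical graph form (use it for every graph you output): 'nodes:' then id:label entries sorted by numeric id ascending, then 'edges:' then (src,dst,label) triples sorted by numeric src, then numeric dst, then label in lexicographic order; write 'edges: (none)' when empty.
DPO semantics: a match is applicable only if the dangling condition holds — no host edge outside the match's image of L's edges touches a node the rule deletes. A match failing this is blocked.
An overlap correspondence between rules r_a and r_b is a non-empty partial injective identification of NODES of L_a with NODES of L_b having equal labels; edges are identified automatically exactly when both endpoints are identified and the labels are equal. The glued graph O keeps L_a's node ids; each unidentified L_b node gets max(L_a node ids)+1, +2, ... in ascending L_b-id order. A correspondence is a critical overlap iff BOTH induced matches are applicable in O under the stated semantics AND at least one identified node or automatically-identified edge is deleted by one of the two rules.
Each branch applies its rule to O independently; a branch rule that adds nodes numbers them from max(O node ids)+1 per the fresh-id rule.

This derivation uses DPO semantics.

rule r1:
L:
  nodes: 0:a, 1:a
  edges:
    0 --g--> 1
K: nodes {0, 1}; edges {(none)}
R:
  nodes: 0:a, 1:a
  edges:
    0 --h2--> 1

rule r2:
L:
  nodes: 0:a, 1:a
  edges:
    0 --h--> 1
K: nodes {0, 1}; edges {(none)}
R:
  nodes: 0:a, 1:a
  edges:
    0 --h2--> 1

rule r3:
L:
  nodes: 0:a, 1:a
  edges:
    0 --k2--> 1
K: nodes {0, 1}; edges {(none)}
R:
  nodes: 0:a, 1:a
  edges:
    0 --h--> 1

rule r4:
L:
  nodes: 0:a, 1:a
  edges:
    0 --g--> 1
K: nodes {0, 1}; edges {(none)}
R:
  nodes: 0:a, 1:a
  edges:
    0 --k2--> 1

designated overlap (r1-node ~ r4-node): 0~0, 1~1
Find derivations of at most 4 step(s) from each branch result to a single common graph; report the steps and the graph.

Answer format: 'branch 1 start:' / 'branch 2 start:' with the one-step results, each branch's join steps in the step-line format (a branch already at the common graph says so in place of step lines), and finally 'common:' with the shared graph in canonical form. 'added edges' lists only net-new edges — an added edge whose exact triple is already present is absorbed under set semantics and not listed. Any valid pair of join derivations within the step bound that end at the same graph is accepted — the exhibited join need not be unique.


branch 1 start:
nodes: 0:a, 1:a
edges: (0,1,h2)
branch 2 start:
nodes: 0:a, 1:a
edges: (0,1,k2)
branch 1: already at the common graph (0 steps)
branch 2 step 1: rule r3; match: 0->0, 1->1; deleted nodes (none); deleted edges (0,1,k2); added nodes (none); added edges (0,1,h); result: nodes: 0:a, 1:a edges: (0,1,h)
branch 2 step 2: rule r2; match: 0->0, 1->1; deleted nodes (none); deleted edges (0,1,h); added nodes (none); added edges (0,1,h2); result: nodes: 0:a, 1:a edges: (0,1,h2)
common:
nodes: 0:a, 1:a
edges: (0,1,h2)


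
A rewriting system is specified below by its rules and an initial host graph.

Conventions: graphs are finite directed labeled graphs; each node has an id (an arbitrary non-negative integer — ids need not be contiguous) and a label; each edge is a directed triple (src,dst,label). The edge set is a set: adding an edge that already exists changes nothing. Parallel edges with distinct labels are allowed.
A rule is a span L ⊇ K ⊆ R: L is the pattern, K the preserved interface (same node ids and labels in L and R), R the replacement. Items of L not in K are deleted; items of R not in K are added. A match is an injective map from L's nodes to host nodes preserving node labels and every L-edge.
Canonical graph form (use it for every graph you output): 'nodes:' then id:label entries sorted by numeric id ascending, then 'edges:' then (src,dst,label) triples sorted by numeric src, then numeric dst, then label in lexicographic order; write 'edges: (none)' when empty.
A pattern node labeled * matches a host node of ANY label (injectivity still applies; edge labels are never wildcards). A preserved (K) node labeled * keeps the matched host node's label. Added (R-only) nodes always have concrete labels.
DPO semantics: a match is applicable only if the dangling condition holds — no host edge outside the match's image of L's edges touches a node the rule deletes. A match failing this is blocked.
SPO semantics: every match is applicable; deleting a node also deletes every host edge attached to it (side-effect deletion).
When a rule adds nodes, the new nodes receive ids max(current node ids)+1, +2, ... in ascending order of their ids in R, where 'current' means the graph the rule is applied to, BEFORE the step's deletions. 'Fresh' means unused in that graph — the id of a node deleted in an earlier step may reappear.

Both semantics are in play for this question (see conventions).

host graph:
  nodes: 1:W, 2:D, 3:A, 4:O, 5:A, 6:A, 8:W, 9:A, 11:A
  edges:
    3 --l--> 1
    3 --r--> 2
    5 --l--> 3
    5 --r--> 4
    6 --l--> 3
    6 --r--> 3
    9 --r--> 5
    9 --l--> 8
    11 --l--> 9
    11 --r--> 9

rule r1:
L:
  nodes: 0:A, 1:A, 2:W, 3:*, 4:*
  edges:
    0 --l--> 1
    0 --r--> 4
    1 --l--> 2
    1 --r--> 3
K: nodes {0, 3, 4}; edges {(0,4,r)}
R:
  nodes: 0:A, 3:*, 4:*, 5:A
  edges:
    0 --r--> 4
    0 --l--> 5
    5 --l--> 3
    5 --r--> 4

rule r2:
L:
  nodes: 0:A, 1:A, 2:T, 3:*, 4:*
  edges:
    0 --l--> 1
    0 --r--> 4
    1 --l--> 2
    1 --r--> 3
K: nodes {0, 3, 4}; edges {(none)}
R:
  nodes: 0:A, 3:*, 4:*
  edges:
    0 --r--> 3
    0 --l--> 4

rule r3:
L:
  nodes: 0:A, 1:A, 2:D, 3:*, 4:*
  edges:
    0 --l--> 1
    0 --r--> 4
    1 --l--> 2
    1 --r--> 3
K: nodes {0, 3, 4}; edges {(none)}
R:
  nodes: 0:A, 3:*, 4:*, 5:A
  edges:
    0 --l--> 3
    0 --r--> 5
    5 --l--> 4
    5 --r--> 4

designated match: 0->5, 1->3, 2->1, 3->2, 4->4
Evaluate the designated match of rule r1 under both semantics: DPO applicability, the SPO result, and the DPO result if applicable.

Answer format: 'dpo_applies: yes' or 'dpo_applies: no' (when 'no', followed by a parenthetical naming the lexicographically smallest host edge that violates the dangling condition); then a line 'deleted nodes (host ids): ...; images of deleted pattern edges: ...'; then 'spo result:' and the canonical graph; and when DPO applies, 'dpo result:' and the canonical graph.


dpo_applies: no
(the rule deletes node 3, which keeps host edge (6,3,l) outside the match image — the dangling condition fails, DPO blocks; SPO proceeds and side-deletes such edges)
deleted nodes (host ids): 1, 3; images of deleted pattern edges: (3,1,l); (3,2,r); (5,3,l)
spo result:
nodes: 2:D, 4:O, 5:A, 6:A, 8:W, 9:A, 11:A, 12:A
edges: (5,4,r); (5,12,l); (9,5,r); (9,8,l); (11,9,l); (11,9,r); (12,2,l); (12,4,r)


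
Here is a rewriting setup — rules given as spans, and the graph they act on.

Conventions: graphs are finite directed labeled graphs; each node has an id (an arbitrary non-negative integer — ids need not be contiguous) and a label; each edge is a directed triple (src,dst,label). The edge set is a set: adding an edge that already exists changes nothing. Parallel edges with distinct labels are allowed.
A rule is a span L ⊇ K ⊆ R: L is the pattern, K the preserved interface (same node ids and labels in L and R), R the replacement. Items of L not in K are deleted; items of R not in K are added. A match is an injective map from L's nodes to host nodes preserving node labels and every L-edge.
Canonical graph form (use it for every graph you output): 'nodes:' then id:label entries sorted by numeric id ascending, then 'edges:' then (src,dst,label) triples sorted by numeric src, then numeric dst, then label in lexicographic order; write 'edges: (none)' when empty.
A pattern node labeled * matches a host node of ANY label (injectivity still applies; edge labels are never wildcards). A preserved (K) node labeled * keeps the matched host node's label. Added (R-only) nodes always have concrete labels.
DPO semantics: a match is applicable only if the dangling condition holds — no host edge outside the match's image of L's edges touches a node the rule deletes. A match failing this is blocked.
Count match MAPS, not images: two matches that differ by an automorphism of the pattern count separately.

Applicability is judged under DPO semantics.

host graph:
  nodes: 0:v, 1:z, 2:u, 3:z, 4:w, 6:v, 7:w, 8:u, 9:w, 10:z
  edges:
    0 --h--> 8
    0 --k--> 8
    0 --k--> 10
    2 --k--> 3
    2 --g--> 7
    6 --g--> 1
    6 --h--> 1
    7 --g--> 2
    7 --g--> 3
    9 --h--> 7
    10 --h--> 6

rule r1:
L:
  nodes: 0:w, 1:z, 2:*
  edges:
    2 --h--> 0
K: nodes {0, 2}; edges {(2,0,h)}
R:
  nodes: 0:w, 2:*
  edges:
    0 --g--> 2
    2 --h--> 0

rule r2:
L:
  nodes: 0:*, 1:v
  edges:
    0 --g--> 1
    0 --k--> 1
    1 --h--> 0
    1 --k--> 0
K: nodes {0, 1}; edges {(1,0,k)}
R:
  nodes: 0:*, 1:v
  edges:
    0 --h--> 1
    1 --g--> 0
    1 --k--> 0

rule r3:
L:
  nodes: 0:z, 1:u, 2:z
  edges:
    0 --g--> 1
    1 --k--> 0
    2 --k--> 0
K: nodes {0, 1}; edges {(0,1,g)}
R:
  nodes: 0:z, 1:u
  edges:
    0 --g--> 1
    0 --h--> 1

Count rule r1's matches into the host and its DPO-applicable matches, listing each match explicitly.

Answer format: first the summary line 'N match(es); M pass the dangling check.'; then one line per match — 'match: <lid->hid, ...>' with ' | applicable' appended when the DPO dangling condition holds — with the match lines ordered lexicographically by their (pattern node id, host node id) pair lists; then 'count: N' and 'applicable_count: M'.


3 match(es); 0 pass the dangling check.
match: 0->7, 1->1, 2->9
match: 0->7, 1->3, 2->9
match: 0->7, 1->10, 2->9
count: 3
applicable_count: 0


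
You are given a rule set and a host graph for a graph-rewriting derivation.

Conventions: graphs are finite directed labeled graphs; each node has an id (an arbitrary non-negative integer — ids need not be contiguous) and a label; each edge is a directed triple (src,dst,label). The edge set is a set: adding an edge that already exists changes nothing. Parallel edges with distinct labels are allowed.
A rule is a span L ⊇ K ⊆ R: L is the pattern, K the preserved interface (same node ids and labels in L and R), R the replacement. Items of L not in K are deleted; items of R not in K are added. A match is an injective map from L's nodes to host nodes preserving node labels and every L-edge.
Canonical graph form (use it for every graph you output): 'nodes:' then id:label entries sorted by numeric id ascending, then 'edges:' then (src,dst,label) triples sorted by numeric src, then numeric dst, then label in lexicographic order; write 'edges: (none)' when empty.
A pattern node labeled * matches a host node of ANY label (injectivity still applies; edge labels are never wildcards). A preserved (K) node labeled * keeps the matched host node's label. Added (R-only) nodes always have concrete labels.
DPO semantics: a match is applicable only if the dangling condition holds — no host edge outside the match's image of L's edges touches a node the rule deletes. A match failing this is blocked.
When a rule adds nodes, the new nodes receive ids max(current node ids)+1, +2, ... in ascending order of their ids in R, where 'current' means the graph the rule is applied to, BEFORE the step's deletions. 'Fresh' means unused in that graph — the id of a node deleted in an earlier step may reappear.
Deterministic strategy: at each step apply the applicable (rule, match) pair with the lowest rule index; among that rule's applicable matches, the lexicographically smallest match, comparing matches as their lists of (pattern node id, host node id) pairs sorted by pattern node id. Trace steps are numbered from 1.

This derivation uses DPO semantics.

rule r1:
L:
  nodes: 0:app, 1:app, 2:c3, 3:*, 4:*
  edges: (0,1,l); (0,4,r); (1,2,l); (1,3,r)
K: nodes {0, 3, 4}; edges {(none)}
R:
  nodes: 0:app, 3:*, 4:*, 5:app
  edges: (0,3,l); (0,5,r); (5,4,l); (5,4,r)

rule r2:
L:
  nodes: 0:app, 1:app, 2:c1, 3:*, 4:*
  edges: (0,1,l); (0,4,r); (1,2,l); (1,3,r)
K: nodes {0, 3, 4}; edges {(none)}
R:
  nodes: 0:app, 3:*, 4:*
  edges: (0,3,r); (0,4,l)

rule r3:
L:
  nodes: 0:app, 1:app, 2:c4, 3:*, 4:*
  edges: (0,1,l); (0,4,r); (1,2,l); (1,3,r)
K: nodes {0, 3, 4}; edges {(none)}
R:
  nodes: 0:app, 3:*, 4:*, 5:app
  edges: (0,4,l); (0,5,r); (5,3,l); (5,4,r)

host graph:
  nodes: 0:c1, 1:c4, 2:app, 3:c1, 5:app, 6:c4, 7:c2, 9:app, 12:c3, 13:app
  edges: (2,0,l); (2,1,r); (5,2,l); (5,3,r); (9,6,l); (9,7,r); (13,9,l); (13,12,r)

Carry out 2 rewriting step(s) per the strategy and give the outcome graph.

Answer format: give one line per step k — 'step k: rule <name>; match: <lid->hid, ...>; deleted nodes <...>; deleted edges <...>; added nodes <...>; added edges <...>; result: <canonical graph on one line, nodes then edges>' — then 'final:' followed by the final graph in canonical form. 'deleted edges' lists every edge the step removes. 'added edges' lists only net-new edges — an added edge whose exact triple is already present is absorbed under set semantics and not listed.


step 1: rule r2; match: 0->5, 1->2, 2->0, 3->1, 4->3; deleted nodes 0, 2; deleted edges (2,0,l); (2,1,r); (5,2,l); (5,3,r); added nodes (none); added edges (5,1,r); (5,3,l); result: nodes: 1:c4, 3:c1, 5:app, 6:c4, 7:c2, 9:app, 12:c3, 13:app edges: (5,1,r); (5,3,l); (9,6,l); (9,7,r); (13,9,l); (13,12,r)
step 2: rule r3; match: 0->13, 1->9, 2->6, 3->7, 4->12; deleted nodes 6, 9; deleted edges (9,6,l); (9,7,r); (13,9,l); (13,12,r); added nodes 14; added edges (13,12,l); (13,14,r); (14,7,l); (14,12,r); result: nodes: 1:c4, 3:c1, 5:app, 7:c2, 12:c3, 13:app, 14:app edges: (5,1,r); (5,3,l); (13,12,l); (13,14,r); (14,7,l); (14,12,r)
final:
nodes: 1:c4, 3:c1, 5:app, 7:c2, 12:c3, 13:app, 14:app
edges: (5,1,r); (5,3,l); (13,12,l); (13,14,r); (14,7,l); (14,12,r)


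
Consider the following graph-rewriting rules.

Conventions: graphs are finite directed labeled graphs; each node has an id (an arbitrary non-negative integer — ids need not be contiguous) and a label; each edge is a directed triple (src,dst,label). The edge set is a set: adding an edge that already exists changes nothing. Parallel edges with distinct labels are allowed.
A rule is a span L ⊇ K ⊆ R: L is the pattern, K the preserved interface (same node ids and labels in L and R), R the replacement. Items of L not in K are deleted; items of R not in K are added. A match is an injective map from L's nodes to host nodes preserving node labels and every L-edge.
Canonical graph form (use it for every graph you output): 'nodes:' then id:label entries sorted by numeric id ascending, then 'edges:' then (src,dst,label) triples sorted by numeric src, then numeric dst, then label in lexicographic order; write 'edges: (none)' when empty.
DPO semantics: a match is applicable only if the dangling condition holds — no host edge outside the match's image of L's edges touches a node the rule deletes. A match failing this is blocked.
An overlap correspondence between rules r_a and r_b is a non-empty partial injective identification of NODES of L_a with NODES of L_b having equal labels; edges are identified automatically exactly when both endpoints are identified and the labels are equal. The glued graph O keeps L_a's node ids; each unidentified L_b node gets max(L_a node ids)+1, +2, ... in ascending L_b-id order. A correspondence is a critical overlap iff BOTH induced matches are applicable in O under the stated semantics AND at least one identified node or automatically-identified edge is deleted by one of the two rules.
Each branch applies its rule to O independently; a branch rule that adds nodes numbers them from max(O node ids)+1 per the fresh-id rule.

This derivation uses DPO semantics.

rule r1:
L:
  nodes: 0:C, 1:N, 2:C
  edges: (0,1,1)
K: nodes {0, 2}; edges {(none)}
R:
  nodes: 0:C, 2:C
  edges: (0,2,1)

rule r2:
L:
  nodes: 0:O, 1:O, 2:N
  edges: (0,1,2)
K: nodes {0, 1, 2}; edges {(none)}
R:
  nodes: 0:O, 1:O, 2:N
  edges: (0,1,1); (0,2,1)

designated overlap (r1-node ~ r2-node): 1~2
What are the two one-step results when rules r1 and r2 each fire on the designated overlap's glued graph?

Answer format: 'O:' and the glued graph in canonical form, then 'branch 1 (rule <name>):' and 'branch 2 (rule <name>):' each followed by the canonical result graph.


O:
nodes: 0:C, 1:N, 2:C, 3:O, 4:O
edges: (0,1,1); (3,4,2)
branch 1 (rule r1):
nodes: 0:C, 2:C, 3:O, 4:O
edges: (0,2,1); (3,4,2)
branch 2 (rule r2):
nodes: 0:C, 1:N, 2:C, 3:O, 4:O
edges: (0,1,1); (3,1,1); (3,4,1)


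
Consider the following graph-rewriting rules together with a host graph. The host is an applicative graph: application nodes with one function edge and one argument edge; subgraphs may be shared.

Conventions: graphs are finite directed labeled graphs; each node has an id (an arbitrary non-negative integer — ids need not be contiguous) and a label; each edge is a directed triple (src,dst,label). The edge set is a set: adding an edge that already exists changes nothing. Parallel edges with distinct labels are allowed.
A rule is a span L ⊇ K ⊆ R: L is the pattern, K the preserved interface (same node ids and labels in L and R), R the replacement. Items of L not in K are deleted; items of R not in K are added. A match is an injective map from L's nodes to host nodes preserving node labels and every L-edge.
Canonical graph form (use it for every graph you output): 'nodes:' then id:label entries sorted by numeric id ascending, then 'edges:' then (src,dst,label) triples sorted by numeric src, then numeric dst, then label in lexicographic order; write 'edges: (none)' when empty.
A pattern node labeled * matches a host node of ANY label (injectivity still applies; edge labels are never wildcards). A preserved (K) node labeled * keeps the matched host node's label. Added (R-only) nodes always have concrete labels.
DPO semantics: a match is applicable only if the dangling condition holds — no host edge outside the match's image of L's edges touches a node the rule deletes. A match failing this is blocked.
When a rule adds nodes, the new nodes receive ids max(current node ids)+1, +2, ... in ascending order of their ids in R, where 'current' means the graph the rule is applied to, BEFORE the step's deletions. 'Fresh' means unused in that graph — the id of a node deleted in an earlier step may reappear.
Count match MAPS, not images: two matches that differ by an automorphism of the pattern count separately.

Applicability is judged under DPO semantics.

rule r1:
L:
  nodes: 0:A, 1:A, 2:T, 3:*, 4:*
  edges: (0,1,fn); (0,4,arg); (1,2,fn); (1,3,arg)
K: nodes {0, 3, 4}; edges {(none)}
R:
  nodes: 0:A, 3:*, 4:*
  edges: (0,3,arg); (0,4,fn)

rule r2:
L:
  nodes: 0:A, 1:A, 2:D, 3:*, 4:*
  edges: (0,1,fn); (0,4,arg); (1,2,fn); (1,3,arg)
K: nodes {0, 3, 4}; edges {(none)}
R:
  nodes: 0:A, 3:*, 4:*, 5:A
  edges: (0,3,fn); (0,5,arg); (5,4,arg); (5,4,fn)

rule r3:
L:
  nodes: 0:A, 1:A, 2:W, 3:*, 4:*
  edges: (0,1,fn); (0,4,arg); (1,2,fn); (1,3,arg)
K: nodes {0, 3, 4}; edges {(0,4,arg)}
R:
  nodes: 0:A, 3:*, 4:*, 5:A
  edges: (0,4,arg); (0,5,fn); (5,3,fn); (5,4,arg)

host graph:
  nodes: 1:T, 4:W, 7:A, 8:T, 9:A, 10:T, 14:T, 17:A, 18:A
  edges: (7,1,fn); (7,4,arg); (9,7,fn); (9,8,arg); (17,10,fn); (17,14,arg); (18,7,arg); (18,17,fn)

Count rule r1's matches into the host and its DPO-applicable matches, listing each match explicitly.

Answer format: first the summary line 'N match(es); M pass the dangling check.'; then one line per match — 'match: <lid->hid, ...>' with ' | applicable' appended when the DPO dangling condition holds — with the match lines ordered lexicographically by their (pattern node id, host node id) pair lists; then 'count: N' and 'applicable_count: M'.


2 match(es); 1 pass the dangling check.
match: 0->9, 1->7, 2->1, 3->4, 4->8
match: 0->18, 1->17, 2->10, 3->14, 4->7 | applicable
count: 2
applicable_count: 1


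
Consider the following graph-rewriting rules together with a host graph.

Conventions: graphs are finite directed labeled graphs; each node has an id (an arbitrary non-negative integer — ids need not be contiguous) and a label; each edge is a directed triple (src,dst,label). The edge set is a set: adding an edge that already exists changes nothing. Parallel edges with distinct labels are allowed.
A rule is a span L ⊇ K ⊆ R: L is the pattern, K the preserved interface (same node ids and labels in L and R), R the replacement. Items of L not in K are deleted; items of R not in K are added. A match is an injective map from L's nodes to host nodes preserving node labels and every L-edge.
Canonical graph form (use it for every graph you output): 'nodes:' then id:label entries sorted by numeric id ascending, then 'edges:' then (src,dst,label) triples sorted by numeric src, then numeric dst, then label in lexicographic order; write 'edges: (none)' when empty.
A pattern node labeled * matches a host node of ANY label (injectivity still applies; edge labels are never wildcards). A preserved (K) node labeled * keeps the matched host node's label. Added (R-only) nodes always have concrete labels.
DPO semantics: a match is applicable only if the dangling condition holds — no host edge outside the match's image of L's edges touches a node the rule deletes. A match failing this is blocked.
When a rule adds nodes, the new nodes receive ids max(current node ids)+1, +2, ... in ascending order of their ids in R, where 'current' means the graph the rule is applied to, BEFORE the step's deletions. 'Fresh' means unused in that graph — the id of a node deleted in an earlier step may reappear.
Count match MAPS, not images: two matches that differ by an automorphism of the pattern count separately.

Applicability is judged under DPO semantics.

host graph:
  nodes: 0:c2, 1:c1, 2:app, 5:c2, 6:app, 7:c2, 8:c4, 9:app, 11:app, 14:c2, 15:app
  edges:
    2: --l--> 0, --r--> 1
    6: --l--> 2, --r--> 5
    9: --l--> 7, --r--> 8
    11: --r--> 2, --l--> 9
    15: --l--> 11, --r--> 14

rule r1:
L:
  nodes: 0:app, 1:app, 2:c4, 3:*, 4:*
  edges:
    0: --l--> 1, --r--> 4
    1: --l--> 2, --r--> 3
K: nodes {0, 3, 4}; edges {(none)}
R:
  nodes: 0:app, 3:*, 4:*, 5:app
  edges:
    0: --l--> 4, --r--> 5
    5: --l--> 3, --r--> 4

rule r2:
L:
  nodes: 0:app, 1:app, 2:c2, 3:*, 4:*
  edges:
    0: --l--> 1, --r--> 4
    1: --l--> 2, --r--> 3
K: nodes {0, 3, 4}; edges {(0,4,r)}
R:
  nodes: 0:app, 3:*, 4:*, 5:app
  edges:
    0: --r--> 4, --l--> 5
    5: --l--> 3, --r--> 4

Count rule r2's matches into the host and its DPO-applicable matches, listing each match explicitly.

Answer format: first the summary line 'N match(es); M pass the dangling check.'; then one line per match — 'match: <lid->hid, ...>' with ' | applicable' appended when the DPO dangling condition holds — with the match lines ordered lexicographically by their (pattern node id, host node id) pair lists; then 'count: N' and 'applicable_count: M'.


2 match(es); 1 pass the dangling check.
match: 0->6, 1->2, 2->0, 3->1, 4->5
match: 0->11, 1->9, 2->7, 3->8, 4->2 | applicable
count: 2
applicable_count: 1


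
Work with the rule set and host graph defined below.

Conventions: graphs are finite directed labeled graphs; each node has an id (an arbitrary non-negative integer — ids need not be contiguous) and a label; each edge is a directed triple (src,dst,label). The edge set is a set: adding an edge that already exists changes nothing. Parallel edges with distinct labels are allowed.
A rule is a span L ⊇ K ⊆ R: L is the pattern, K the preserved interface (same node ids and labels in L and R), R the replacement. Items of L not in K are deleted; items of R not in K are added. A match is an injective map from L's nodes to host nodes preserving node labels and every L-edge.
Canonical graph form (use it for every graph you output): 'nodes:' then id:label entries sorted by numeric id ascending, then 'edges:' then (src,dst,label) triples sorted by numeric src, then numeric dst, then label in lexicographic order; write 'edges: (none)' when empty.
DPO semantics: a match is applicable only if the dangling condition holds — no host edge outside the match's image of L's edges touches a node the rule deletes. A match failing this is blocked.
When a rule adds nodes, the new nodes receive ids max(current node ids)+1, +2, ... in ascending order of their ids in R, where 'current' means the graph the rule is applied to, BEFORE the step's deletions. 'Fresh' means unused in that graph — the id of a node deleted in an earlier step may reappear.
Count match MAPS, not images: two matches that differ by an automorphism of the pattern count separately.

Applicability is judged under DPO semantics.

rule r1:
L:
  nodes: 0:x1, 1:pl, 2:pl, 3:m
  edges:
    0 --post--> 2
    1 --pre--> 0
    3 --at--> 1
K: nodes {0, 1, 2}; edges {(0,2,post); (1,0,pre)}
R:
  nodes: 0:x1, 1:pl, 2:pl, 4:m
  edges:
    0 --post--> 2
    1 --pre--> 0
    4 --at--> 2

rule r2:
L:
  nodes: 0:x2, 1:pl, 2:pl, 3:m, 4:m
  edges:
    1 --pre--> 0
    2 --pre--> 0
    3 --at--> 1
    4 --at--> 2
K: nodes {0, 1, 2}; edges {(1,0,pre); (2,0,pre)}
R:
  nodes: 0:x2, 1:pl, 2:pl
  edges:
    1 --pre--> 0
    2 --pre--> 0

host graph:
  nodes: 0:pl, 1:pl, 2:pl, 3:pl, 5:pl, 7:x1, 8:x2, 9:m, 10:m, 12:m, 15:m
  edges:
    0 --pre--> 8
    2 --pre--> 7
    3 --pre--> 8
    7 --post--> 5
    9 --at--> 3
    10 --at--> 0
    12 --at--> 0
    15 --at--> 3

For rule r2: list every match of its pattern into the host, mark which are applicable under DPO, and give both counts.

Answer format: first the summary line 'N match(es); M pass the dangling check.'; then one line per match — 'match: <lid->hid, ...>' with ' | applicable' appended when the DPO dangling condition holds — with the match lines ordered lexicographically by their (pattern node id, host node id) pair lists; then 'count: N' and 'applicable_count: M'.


8 match(es); 8 pass the dangling check.
match: 0->8, 1->0, 2->3, 3->10, 4->9 | applicable
match: 0->8, 1->0, 2->3, 3->10, 4->15 | applicable
match: 0->8, 1->0, 2->3, 3->12, 4->9 | applicable
match: 0->8, 1->0, 2->3, 3->12, 4->15 | applicable
match: 0->8, 1->3, 2->0, 3->9, 4->10 | applicable
match: 0->8, 1->3, 2->0, 3->9, 4->12 | applicable
match: 0->8, 1->3, 2->0, 3->15, 4->10 | applicable
match: 0->8, 1->3, 2->0, 3->15, 4->12 | applicable
count: 8
applicable_count: 8


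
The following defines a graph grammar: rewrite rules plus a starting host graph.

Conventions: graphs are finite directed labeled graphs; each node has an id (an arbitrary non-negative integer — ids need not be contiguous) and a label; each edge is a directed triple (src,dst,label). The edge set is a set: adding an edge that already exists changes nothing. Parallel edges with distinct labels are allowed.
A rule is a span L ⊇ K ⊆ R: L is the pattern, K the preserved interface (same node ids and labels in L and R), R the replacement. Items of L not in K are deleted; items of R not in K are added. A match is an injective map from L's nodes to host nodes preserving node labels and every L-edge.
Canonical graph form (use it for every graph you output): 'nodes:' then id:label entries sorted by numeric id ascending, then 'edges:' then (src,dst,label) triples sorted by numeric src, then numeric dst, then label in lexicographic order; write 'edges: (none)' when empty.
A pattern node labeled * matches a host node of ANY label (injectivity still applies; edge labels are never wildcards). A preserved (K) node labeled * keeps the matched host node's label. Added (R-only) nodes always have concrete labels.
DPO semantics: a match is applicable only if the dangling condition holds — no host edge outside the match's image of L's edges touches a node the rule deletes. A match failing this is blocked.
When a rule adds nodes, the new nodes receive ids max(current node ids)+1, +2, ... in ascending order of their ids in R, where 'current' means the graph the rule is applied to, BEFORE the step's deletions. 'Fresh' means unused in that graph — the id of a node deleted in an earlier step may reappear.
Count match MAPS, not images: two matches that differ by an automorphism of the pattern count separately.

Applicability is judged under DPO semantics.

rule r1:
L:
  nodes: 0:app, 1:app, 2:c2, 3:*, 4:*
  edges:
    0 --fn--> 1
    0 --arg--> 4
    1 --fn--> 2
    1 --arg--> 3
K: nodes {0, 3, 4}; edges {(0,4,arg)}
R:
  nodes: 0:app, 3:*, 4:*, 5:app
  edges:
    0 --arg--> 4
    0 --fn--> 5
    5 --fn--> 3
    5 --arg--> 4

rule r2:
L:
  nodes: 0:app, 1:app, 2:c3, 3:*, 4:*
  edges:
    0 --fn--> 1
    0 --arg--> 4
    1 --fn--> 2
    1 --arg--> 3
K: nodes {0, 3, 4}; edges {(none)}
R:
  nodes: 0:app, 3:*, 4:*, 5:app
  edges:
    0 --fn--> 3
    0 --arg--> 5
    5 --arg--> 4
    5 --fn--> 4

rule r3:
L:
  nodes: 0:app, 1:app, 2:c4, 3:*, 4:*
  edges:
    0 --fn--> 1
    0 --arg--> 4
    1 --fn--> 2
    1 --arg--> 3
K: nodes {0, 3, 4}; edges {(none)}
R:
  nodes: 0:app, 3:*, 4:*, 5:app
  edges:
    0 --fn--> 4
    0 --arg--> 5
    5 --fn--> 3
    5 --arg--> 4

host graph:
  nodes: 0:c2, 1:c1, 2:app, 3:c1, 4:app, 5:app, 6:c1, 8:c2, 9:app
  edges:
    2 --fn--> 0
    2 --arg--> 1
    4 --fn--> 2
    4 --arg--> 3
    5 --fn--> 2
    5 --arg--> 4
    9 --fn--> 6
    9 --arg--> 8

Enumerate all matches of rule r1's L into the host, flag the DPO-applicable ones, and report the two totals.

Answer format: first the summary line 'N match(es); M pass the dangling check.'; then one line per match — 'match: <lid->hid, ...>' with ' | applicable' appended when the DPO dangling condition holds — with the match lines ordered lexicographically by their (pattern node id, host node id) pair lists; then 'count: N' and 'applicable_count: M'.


2 match(es); 0 pass the dangling check.
match: 0->4, 1->2, 2->0, 3->1, 4->3
match: 0->5, 1->2, 2->0, 3->1, 4->4
count: 2
applicable_count: 0
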